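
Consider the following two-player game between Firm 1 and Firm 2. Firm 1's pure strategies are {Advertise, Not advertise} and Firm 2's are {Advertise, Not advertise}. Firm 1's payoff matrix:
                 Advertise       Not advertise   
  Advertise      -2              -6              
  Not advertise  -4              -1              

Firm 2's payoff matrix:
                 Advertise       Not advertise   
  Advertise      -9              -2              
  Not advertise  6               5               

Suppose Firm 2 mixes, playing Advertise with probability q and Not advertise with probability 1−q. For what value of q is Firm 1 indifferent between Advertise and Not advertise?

q = 5/7

In a mixed equilibrium Firm 1 is indifferent between Advertise and Not advertise; this condition fixes q.
  Firm 1's payoff from Advertise: q·(-2) + (1−q)·(-6) = 4q - 6
  Firm 1's payoff from Not advertise: q·(-4) + (1−q)·(-1) = -3q - 1
  4q - 6 = -3q - 1  ⇒  7q = 5  ⇒  q = 5/7.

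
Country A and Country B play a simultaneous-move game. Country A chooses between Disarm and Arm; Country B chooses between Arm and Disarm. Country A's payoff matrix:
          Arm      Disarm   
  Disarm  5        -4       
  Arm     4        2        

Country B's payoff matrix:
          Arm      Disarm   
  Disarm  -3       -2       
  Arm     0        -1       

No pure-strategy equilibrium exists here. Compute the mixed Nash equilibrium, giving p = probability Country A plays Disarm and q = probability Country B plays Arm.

p = 1/2, q = 6/7

For Country B to be willing to mix, Country B must be indifferent between Arm and Disarm, which pins down Country A's mix.
  Country B's payoff from Arm: p·(-3) + (1−p)·0 = -3p
  Country B's payoff from Disarm: p·(-2) + (1−p)·(-1) = -p - 1
  -3p = -p - 1  ⇒  -2p = -1  ⇒  p = 1/2.
Country A's indifference between Disarm and Arm determines Country B's mixing probability q:
  Country A's payoff to Disarm: q·5 + (1−q)·(-4) = 9q - 4
  Country A's payoff to Arm: q·4 + (1−q)·2 = 2q + 2
  9q - 4 = 2q + 2  ⇒  7q = 6  ⇒  q = 6/7.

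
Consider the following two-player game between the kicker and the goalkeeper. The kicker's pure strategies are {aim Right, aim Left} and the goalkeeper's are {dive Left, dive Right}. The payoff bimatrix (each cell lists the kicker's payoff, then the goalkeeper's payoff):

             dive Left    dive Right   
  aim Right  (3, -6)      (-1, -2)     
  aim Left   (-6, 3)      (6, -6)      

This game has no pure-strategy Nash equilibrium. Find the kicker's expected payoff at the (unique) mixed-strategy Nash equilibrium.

3/4

The goalkeeper's mix must leave the kicker indifferent between aim Right and aim Left.
  the kicker's expected payoff from aim Right: q·3 + (1−q)·(-1) = 4q - 1
  the kicker's expected payoff from aim Left: q·(-6) + (1−q)·6 = -12q + 6
  4q - 1 = -12q + 6  ⇒  16q = 7  ⇒  q = 7/16.
At equilibrium the kicker is indifferent across rows, so the kicker's payoff equals the payoff from aim Right: (7/16)·3 + (9/16)·(-1) = 3/4.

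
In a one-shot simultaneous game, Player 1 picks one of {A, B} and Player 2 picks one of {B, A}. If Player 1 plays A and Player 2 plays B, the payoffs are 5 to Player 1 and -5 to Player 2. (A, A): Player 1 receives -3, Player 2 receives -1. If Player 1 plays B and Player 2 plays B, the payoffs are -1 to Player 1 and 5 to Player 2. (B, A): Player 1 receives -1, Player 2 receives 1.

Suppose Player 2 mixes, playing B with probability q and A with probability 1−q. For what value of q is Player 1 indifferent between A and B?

In a mixed equilibrium Player 1 is indifferent between A and B; this condition fixes q.
  Player 1's expected payoff from A: q·5 + (1−q)·(-3) = 8q - 3
  Player 1's expected payoff from B: q·(-1) + (1−q)·(-1) = -1
  8q - 3 = -1  ⇒  8q = 2  ⇒  q = 1/4.

q = 1/4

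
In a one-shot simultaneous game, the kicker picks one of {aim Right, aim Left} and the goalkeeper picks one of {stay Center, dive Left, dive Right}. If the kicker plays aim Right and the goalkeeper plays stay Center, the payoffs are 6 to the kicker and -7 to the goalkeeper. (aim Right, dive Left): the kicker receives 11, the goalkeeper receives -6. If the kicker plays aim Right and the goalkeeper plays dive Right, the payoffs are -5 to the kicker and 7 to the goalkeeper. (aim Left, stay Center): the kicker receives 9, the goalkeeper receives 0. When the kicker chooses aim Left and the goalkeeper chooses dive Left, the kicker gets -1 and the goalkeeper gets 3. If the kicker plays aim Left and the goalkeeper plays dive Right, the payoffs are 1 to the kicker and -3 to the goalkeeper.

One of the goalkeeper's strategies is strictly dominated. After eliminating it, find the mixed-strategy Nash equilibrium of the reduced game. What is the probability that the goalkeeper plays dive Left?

The goalkeeper's strategy stay Center is strictly dominated by dive Left: -6 > -7 and 3 > 0. Eliminate stay Center.
For the kicker to be willing to mix, the kicker must be indifferent between aim Right and aim Left, which pins down the goalkeeper's mix.
  the kicker's payoff to aim Right: q·11 + (1−q)·(-5) = 16q - 5
  the kicker's payoff to aim Left: q·(-1) + (1−q)·1 = -2q + 1
  16q - 5 = -2q + 1  ⇒  18q = 6  ⇒  q = 1/3.

q = 1/3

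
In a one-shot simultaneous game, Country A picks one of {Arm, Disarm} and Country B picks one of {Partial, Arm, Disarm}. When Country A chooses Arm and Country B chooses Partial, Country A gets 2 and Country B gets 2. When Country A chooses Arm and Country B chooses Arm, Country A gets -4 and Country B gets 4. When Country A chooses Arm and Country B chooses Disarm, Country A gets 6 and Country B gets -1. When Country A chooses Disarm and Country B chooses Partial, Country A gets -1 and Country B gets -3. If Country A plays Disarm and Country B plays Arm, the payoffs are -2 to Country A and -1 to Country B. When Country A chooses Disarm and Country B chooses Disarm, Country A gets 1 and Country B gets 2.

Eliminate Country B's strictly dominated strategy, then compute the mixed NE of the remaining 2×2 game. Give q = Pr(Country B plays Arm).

q = 5/7

Country B's strategy Partial is strictly dominated by Arm: 4 > 2 and -1 > -3. Eliminate Partial.
In a mixed equilibrium Country A is indifferent between Arm and Disarm; this condition fixes q.
  Country A's payoff to Arm: q·(-4) + (1−q)·6 = -10q + 6
  Country A's payoff to Disarm: q·(-2) + (1−q)·1 = -3q + 1
  -10q + 6 = -3q + 1  ⇒  -7q = -5  ⇒  q = 5/7.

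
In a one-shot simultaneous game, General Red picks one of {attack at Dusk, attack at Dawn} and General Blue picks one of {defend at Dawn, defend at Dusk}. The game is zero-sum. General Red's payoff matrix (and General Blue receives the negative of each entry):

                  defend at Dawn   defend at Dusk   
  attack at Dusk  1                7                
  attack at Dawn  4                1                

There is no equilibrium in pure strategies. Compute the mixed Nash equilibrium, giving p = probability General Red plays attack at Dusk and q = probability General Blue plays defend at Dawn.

p = 1/3, q = 2/3

Set General Blue's expected payoff from defend at Dawn equal to that from defend at Dusk:
  General Blue's payoff from defend at Dawn: p·(-1) + (1−p)·(-4) = 3p - 4
  General Blue's payoff from defend at Dusk: p·(-7) + (1−p)·(-1) = -6p - 1
  3p - 4 = -6p - 1  ⇒  9p = 3  ⇒  p = 1/3.
Set General Red's expected payoff from attack at Dusk equal to that from attack at Dawn:
  General Red's payoff from attack at Dusk: q·1 + (1−q)·7 = -6q + 7
  General Red's payoff from attack at Dawn: q·4 + (1−q)·1 = 3q + 1
  -6q + 7 = 3q + 1  ⇒  -9q = -6  ⇒  q = 2/3.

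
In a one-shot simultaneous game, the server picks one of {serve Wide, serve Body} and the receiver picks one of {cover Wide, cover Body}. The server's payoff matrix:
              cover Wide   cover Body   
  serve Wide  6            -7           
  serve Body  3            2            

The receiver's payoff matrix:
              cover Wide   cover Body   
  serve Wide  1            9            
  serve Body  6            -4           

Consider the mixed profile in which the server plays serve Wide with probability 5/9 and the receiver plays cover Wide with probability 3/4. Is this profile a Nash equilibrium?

Check the receiver's indifference given the server's mix p = 5/9:
  payoff from cover Wide = 29/9; payoff from cover Body = 29/9 — equal.
Check the server's indifference given the receiver's mix q = 3/4:
  payoff from serve Wide = 11/4; payoff from serve Body = 11/4 — equal.
Both players are indifferent, so neither can profitably deviate.

Yes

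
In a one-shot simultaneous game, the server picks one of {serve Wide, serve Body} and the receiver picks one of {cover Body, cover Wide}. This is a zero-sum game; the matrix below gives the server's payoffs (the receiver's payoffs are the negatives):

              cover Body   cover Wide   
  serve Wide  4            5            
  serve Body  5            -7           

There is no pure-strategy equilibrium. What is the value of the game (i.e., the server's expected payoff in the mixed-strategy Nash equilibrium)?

v = 53/13

For the server to be willing to mix, the server must be indifferent between serve Wide and serve Body, which pins down the receiver's mix.
  the server's payoff from serve Wide: q·4 + (1−q)·5 = -q + 5
  the server's payoff from serve Body: q·5 + (1−q)·(-7) = 12q - 7
  -q + 5 = 12q - 7  ⇒  -13q = -12  ⇒  q = 12/13.
The value is the server's expected payoff against this mix (using serve Wide): (12/13)·4 + (1/13)·5 = 53/13.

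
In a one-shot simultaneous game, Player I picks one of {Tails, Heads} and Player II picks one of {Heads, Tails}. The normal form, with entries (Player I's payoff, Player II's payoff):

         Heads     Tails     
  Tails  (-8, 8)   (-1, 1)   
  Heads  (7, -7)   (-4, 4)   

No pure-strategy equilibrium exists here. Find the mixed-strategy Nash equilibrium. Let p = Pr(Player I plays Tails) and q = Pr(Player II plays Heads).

For Player II to be willing to mix, Player II must be indifferent between Heads and Tails, which pins down Player I's mix.
  Player II's payoff from Heads: p·8 + (1−p)·(-7) = 15p - 7
  Player II's payoff from Tails: p·1 + (1−p)·4 = -3p + 4
  15p - 7 = -3p + 4  ⇒  18p = 11  ⇒  p = 11/18.
Player I's indifference between Tails and Heads determines Player II's mixing probability q:
  Player I's payoff to Tails: q·(-8) + (1−q)·(-1) = -7q - 1
  Player I's payoff to Heads: q·7 + (1−q)·(-4) = 11q - 4
  -7q - 1 = 11q - 4  ⇒  -18q = -3  ⇒  q = 1/6.

p = 11/18, q = 1/6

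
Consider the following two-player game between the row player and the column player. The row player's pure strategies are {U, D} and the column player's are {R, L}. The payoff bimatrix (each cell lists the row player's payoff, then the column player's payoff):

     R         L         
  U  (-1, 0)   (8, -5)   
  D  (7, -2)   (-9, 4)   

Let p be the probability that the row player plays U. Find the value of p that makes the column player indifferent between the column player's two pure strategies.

For the column player to be willing to mix, the column player must be indifferent between R and L, which pins down the row player's mix.
  the column player's payoff from R: p·0 + (1−p)·(-2) = 2p - 2
  the column player's payoff from L: p·(-5) + (1−p)·4 = -9p + 4
  2p - 2 = -9p + 4  ⇒  11p = 6  ⇒  p = 6/11.

p = 6/11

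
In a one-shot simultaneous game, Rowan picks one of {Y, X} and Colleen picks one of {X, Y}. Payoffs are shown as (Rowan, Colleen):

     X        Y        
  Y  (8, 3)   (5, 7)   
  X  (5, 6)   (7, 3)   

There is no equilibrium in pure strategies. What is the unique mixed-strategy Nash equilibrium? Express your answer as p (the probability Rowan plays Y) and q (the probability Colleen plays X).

Set Colleen's expected payoff from X equal to that from Y:
  Colleen's expected payoff from X: p·3 + (1−p)·6 = -3p + 6
  Colleen's expected payoff from Y: p·7 + (1−p)·3 = 4p + 3
  -3p + 6 = 4p + 3  ⇒  -7p = -3  ⇒  p = 3/7.
In a mixed equilibrium Rowan is indifferent between Y and X; this condition fixes q.
  Rowan's payoff to Y: q·8 + (1−q)·5 = 3q + 5
  Rowan's payoff to X: q·5 + (1−q)·7 = -2q + 7
  3q + 5 = -2q + 7  ⇒  5q = 2  ⇒  q = 2/5.

p = 3/7, q = 2/5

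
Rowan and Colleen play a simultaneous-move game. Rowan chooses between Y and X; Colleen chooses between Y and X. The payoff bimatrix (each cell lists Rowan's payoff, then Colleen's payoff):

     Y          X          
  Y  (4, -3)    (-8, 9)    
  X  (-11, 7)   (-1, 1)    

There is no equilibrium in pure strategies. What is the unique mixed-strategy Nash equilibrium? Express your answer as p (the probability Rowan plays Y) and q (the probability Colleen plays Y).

p = 1/3, q = 7/22

Colleen's indifference between Y and X determines Rowan's mixing probability p:
  Colleen's payoff from Y: p·(-3) + (1−p)·7 = -10p + 7
  Colleen's payoff from X: p·9 + (1−p)·1 = 8p + 1
  -10p + 7 = 8p + 1  ⇒  -18p = -6  ⇒  p = 1/3.
Set Rowan's expected payoff from Y equal to that from X:
  Rowan's payoff to Y: q·4 + (1−q)·(-8) = 12q - 8
  Rowan's payoff to X: q·(-11) + (1−q)·(-1) = -10q - 1
  12q - 8 = -10q - 1  ⇒  22q = 7  ⇒  q = 7/22.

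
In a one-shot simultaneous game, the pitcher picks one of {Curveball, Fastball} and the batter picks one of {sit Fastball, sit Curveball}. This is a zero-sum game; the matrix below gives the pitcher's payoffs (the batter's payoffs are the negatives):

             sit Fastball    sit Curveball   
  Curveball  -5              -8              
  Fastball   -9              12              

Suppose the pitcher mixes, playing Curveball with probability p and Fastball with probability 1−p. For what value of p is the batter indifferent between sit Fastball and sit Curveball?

The batter's indifference between sit Fastball and sit Curveball determines the pitcher's mixing probability p:
  the batter's expected payoff from sit Fastball: p·5 + (1−p)·9 = -4p + 9
  the batter's expected payoff from sit Curveball: p·8 + (1−p)·(-12) = 20p - 12
  -4p + 9 = 20p - 12  ⇒  -24p = -21  ⇒  p = 7/8.

p = 7/8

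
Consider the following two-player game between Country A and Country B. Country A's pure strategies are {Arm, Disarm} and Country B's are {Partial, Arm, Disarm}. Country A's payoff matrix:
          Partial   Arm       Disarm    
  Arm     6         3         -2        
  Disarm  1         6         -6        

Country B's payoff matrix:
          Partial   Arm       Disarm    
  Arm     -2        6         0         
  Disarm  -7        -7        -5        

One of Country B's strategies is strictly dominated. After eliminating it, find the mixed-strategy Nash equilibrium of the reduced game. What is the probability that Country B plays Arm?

Country B's strategy Partial is strictly dominated by Disarm: 0 > -2 and -5 > -7. Eliminate Partial.
Country A's indifference between Arm and Disarm determines Country B's mixing probability q:
  Country A's payoff from Arm: q·3 + (1−q)·(-2) = 5q - 2
  Country A's payoff from Disarm: q·6 + (1−q)·(-6) = 12q - 6
  5q - 2 = 12q - 6  ⇒  -7q = -4  ⇒  q = 4/7.

q = 4/7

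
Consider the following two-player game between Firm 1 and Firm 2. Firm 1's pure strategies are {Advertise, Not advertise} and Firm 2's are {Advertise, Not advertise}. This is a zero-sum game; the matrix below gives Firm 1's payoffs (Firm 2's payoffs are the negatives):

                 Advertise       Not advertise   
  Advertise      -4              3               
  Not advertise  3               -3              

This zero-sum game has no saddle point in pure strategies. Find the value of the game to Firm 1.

v = -3/13

Firm 1's indifference between Advertise and Not advertise determines Firm 2's mixing probability q:
  Firm 1's expected payoff from Advertise: q·(-4) + (1−q)·3 = -7q + 3
  Firm 1's expected payoff from Not advertise: q·3 + (1−q)·(-3) = 6q - 3
  -7q + 3 = 6q - 3  ⇒  -13q = -6  ⇒  q = 6/13.
The value is Firm 1's expected payoff against this mix (using Advertise): (6/13)·(-4) + (7/13)·3 = -3/13.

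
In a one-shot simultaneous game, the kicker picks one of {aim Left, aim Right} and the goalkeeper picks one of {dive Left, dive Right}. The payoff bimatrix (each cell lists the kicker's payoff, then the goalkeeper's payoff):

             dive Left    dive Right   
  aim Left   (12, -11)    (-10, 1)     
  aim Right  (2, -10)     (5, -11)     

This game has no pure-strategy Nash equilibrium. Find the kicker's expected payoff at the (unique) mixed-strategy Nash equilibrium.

For the kicker to be willing to mix, the kicker must be indifferent between aim Left and aim Right, which pins down the goalkeeper's mix.
  the kicker's payoff from aim Left: q·12 + (1−q)·(-10) = 22q - 10
  the kicker's payoff from aim Right: q·2 + (1−q)·5 = -3q + 5
  22q - 10 = -3q + 5  ⇒  25q = 15  ⇒  q = 3/5.
At equilibrium the kicker is indifferent across rows, so the kicker's payoff equals the payoff from aim Left: (3/5)·12 + (2/5)·(-10) = 16/5.

16/5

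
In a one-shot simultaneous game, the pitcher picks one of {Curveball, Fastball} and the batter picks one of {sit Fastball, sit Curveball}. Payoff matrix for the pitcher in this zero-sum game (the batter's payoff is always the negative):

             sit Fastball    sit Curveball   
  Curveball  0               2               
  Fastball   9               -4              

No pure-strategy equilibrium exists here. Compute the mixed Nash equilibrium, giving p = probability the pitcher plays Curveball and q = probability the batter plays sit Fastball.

p = 13/15, q = 2/5

In a mixed equilibrium the batter is indifferent between sit Fastball and sit Curveball; this condition fixes p.
  the batter's expected payoff from sit Fastball: p·0 + (1−p)·(-9) = 9p - 9
  the batter's expected payoff from sit Curveball: p·(-2) + (1−p)·4 = -6p + 4
  9p - 9 = -6p + 4  ⇒  15p = 13  ⇒  p = 13/15.
In a mixed equilibrium the pitcher is indifferent between Curveball and Fastball; this condition fixes q.
  the pitcher's payoff to Curveball: q·0 + (1−q)·2 = -2q + 2
  the pitcher's payoff to Fastball: q·9 + (1−q)·(-4) = 13q - 4
  -2q + 2 = 13q - 4  ⇒  -15q = -6  ⇒  q = 2/5.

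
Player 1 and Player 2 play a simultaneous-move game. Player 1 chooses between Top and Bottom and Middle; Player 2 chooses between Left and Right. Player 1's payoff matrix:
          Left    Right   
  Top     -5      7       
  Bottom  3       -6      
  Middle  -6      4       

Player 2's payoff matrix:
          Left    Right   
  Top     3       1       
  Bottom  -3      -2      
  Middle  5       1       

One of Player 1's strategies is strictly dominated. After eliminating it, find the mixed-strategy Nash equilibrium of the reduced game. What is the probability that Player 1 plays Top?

p = 1/3

Player 1's strategy Middle is strictly dominated by Top: -5 > -6 and 7 > 4. Eliminate Middle.
Player 2's indifference between Left and Right determines Player 1's mixing probability p:
  Player 2's payoff from Left: p·3 + (1−p)·(-3) = 6p - 3
  Player 2's payoff from Right: p·1 + (1−p)·(-2) = 3p - 2
  6p - 3 = 3p - 2  ⇒  3p = 1  ⇒  p = 1/3.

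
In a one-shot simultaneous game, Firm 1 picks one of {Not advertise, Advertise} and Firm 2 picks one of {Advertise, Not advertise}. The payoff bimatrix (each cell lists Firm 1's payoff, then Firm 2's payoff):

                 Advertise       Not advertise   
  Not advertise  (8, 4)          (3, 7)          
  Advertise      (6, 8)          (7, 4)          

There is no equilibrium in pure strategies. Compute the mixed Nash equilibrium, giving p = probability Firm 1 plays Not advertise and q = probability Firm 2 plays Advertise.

p = 4/7, q = 2/3

Firm 1's mix must leave Firm 2 indifferent between Advertise and Not advertise.
  Firm 2's payoff to Advertise: p·4 + (1−p)·8 = -4p + 8
  Firm 2's payoff to Not advertise: p·7 + (1−p)·4 = 3p + 4
  -4p + 8 = 3p + 4  ⇒  -7p = -4  ⇒  p = 4/7.
In a mixed equilibrium Firm 1 is indifferent between Not advertise and Advertise; this condition fixes q.
  Firm 1's payoff from Not advertise: q·8 + (1−q)·3 = 5q + 3
  Firm 1's payoff from Advertise: q·6 + (1−q)·7 = -q + 7
  5q + 3 = -q + 7  ⇒  6q = 4  ⇒  q = 2/3.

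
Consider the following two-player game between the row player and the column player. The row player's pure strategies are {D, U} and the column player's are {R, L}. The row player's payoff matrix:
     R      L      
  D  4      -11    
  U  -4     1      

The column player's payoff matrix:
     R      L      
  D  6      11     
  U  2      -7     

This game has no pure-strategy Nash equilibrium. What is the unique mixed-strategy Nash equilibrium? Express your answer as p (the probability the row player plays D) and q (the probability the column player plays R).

p = 9/14, q = 3/5

The row player's mix must leave the column player indifferent between R and L.
  the column player's payoff from R: p·6 + (1−p)·2 = 4p + 2
  the column player's payoff from L: p·11 + (1−p)·(-7) = 18p - 7
  4p + 2 = 18p - 7  ⇒  -14p = -9  ⇒  p = 9/14.
For the row player to be willing to mix, the row player must be indifferent between D and U, which pins down the column player's mix.
  the row player's payoff to D: q·4 + (1−q)·(-11) = 15q - 11
  the row player's payoff to U: q·(-4) + (1−q)·1 = -5q + 1
  15q - 11 = -5q + 1  ⇒  20q = 12  ⇒  q = 3/5.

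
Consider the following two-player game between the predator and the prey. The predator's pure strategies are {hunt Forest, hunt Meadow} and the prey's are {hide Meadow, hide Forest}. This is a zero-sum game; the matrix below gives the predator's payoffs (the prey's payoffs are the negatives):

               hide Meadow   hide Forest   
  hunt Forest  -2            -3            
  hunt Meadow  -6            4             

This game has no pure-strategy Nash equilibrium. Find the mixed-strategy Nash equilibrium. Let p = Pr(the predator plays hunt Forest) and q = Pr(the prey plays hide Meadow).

p = 10/11, q = 7/11

The predator's mix must leave the prey indifferent between hide Meadow and hide Forest.
  the prey's expected payoff from hide Meadow: p·2 + (1−p)·6 = -4p + 6
  the prey's expected payoff from hide Forest: p·3 + (1−p)·(-4) = 7p - 4
  -4p + 6 = 7p - 4  ⇒  -11p = -10  ⇒  p = 10/11.
For the predator to be willing to mix, the predator must be indifferent between hunt Forest and hunt Meadow, which pins down the prey's mix.
  the predator's payoff to hunt Forest: q·(-2) + (1−q)·(-3) = q - 3
  the predator's payoff to hunt Meadow: q·(-6) + (1−q)·4 = -10q + 4
  q - 3 = -10q + 4  ⇒  11q = 7  ⇒  q = 7/11.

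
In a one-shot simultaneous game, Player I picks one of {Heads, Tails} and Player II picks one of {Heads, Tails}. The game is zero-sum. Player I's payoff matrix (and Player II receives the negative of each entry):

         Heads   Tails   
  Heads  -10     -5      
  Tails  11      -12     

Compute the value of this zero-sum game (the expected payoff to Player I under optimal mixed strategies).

v = -25/4

In a mixed equilibrium Player I is indifferent between Heads and Tails; this condition fixes q.
  Player I's payoff from Heads: q·(-10) + (1−q)·(-5) = -5q - 5
  Player I's payoff from Tails: q·11 + (1−q)·(-12) = 23q - 12
  -5q - 5 = 23q - 12  ⇒  -28q = -7  ⇒  q = 1/4.
The value is Player I's expected payoff against this mix (using Heads): (1/4)·(-10) + (3/4)·(-5) = -25/4.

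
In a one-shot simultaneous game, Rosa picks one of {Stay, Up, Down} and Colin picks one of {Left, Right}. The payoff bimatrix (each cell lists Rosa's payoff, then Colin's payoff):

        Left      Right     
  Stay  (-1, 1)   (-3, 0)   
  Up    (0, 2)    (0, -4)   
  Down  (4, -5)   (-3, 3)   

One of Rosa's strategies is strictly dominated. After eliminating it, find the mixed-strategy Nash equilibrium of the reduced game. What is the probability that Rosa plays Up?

p = 4/7

Rosa's strategy Stay is strictly dominated by Up: 0 > -1 and 0 > -3. Eliminate Stay.
For Colin to be willing to mix, Colin must be indifferent between Left and Right, which pins down Rosa's mix.
  Colin's expected payoff from Left: p·2 + (1−p)·(-5) = 7p - 5
  Colin's expected payoff from Right: p·(-4) + (1−p)·3 = -7p + 3
  7p - 5 = -7p + 3  ⇒  14p = 8  ⇒  p = 4/7.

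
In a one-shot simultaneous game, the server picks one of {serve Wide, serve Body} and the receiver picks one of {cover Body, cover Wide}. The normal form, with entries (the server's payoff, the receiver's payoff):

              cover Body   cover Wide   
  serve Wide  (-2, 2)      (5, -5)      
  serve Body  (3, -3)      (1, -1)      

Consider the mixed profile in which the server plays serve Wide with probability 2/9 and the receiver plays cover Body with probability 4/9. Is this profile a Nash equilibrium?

Yes

Check the receiver's indifference given the server's mix p = 2/9:
  payoff from cover Body = -17/9; payoff from cover Wide = -17/9 — equal.
Check the server's indifference given the receiver's mix q = 4/9:
  payoff from serve Wide = 17/9; payoff from serve Body = 17/9 — equal.
Both players are indifferent, so neither can profitably deviate.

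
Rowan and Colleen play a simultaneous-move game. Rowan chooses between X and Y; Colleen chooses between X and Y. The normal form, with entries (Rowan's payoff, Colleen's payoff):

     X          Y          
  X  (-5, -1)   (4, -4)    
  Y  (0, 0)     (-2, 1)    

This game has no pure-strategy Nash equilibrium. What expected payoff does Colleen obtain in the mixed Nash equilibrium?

-1/4

For Colleen to be willing to mix, Colleen must be indifferent between X and Y, which pins down Rowan's mix.
  Colleen's payoff to X: p·(-1) + (1−p)·0 = -p
  Colleen's payoff to Y: p·(-4) + (1−p)·1 = -5p + 1
  -p = -5p + 1  ⇒  4p = 1  ⇒  p = 1/4.
At equilibrium Colleen is indifferent across columns, so Colleen's payoff equals the payoff from X: (1/4)·(-1) + (3/4)·0 = -1/4.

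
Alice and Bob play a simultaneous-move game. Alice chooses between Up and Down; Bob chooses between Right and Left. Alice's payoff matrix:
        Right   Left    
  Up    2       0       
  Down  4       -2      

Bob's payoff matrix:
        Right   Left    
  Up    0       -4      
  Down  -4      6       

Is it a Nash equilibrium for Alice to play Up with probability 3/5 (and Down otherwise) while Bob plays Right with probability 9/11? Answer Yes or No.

No

Given Alice's mix p = 3/5, Bob's payoff from Right is -8/5 but from Left is 0. Bob strictly prefers Left, so Bob would not mix.
So the proposed profile is not a Nash equilibrium.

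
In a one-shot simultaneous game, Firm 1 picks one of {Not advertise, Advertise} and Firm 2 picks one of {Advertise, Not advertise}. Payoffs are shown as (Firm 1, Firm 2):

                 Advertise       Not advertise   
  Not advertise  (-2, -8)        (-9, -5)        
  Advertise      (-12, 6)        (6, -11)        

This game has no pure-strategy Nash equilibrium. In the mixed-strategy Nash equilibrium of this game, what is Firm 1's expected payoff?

For Firm 1 to be willing to mix, Firm 1 must be indifferent between Not advertise and Advertise, which pins down Firm 2's mix.
  Firm 1's payoff to Not advertise: q·(-2) + (1−q)·(-9) = 7q - 9
  Firm 1's payoff to Advertise: q·(-12) + (1−q)·6 = -18q + 6
  7q - 9 = -18q + 6  ⇒  25q = 15  ⇒  q = 3/5.
At equilibrium Firm 1 is indifferent across rows, so Firm 1's payoff equals the payoff from Not advertise: (3/5)·(-2) + (2/5)·(-9) = -24/5.

-24/5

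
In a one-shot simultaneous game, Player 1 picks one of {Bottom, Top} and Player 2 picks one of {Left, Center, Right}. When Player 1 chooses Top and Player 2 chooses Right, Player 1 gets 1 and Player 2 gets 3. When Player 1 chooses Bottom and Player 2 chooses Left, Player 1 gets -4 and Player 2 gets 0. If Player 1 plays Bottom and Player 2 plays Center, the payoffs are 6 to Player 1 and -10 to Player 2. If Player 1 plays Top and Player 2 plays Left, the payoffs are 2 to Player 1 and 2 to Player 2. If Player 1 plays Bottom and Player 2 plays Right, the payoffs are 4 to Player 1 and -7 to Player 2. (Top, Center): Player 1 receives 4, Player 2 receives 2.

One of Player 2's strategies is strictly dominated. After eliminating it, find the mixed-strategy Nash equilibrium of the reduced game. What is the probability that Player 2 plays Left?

Player 2's strategy Center is strictly dominated by Right: -7 > -10 and 3 > 2. Eliminate Center.
For Player 1 to be willing to mix, Player 1 must be indifferent between Bottom and Top, which pins down Player 2's mix.
  Player 1's expected payoff from Bottom: q·(-4) + (1−q)·4 = -8q + 4
  Player 1's expected payoff from Top: q·2 + (1−q)·1 = q + 1
  -8q + 4 = q + 1  ⇒  -9q = -3  ⇒  q = 1/3.

q = 1/3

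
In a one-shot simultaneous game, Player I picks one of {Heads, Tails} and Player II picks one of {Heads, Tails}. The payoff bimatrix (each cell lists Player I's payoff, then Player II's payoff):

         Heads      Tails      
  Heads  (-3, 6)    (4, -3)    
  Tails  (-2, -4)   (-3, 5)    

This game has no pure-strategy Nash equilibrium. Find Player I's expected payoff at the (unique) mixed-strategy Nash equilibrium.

In a mixed equilibrium Player I is indifferent between Heads and Tails; this condition fixes q.
  Player I's payoff from Heads: q·(-3) + (1−q)·4 = -7q + 4
  Player I's payoff from Tails: q·(-2) + (1−q)·(-3) = q - 3
  -7q + 4 = q - 3  ⇒  -8q = -7  ⇒  q = 7/8.
At equilibrium Player I is indifferent across rows, so Player I's payoff equals the payoff from Heads: (7/8)·(-3) + (1/8)·4 = -17/8.

-17/8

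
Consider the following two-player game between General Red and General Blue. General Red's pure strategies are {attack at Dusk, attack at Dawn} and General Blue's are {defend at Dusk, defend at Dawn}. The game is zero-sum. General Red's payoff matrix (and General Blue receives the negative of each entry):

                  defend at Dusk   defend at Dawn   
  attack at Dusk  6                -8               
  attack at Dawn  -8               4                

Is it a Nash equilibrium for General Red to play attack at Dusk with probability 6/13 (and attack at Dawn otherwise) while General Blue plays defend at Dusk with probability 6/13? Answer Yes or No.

Yes

Check General Blue's indifference given General Red's mix p = 6/13:
  payoff from defend at Dusk = 20/13; payoff from defend at Dawn = 20/13 — equal.
Check General Red's indifference given General Blue's mix q = 6/13:
  payoff from attack at Dusk = -20/13; payoff from attack at Dawn = -20/13 — equal.
Both players are indifferent, so neither can profitably deviate.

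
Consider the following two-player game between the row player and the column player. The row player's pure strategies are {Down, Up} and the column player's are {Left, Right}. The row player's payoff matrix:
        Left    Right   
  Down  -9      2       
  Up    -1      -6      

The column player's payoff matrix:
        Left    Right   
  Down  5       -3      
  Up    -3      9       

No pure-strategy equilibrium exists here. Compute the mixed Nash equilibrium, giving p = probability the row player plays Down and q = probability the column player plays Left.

In a mixed equilibrium the column player is indifferent between Left and Right; this condition fixes p.
  the column player's payoff from Left: p·5 + (1−p)·(-3) = 8p - 3
  the column player's payoff from Right: p·(-3) + (1−p)·9 = -12p + 9
  8p - 3 = -12p + 9  ⇒  20p = 12  ⇒  p = 3/5.
The column player's mix must leave the row player indifferent between Down and Up.
  the row player's payoff from Down: q·(-9) + (1−q)·2 = -11q + 2
  the row player's payoff from Up: q·(-1) + (1−q)·(-6) = 5q - 6
  -11q + 2 = 5q - 6  ⇒  -16q = -8  ⇒  q = 1/2.

p = 3/5, q = 1/2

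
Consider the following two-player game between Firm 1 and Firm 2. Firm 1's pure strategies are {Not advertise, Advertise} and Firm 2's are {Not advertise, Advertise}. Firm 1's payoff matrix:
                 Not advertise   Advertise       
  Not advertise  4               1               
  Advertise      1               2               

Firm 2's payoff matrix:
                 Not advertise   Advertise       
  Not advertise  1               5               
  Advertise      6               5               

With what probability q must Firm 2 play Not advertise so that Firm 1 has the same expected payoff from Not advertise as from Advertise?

q = 1/4

Set Firm 1's expected payoff from Not advertise equal to that from Advertise:
  Firm 1's expected payoff from Not advertise: q·4 + (1−q)·1 = 3q + 1
  Firm 1's expected payoff from Advertise: q·1 + (1−q)·2 = -q + 2
  3q + 1 = -q + 2  ⇒  4q = 1  ⇒  q = 1/4.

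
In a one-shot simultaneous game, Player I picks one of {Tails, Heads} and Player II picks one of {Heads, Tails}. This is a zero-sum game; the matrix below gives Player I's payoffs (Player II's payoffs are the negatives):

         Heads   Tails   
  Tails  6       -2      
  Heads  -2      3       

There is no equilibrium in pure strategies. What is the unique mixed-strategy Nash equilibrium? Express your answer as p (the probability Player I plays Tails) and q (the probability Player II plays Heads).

p = 5/13, q = 5/13

Set Player II's expected payoff from Heads equal to that from Tails:
  Player II's expected payoff from Heads: p·(-6) + (1−p)·2 = -8p + 2
  Player II's expected payoff from Tails: p·2 + (1−p)·(-3) = 5p - 3
  -8p + 2 = 5p - 3  ⇒  -13p = -5  ⇒  p = 5/13.
For Player I to be willing to mix, Player I must be indifferent between Tails and Heads, which pins down Player II's mix.
  Player I's expected payoff from Tails: q·6 + (1−q)·(-2) = 8q - 2
  Player I's expected payoff from Heads: q·(-2) + (1−q)·3 = -5q + 3
  8q - 2 = -5q + 3  ⇒  13q = 5  ⇒  q = 5/13.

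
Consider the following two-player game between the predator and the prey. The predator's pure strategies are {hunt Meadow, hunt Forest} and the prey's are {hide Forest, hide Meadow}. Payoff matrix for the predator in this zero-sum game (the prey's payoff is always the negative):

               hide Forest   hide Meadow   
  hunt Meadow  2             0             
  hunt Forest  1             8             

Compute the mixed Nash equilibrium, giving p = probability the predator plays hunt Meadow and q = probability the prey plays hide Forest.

Set the prey's expected payoff from hide Forest equal to that from hide Meadow:
  the prey's expected payoff from hide Forest: p·(-2) + (1−p)·(-1) = -p - 1
  the prey's expected payoff from hide Meadow: p·0 + (1−p)·(-8) = 8p - 8
  -p - 1 = 8p - 8  ⇒  -9p = -7  ⇒  p = 7/9.
Set the predator's expected payoff from hunt Meadow equal to that from hunt Forest:
  the predator's payoff from hunt Meadow: q·2 + (1−q)·0 = 2q
  the predator's payoff from hunt Forest: q·1 + (1−q)·8 = -7q + 8
  2q = -7q + 8  ⇒  9q = 8  ⇒  q = 8/9.

p = 7/9, q = 8/9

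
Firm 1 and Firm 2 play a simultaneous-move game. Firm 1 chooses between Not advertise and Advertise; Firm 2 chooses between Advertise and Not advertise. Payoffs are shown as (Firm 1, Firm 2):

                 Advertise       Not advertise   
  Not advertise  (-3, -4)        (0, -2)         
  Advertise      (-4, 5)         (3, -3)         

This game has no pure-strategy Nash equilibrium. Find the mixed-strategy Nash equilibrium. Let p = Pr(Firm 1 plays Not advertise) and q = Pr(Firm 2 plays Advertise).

Set Firm 2's expected payoff from Advertise equal to that from Not advertise:
  Firm 2's payoff to Advertise: p·(-4) + (1−p)·5 = -9p + 5
  Firm 2's payoff to Not advertise: p·(-2) + (1−p)·(-3) = p - 3
  -9p + 5 = p - 3  ⇒  -10p = -8  ⇒  p = 4/5.
Firm 1's indifference between Not advertise and Advertise determines Firm 2's mixing probability q:
  Firm 1's payoff from Not advertise: q·(-3) + (1−q)·0 = -3q
  Firm 1's payoff from Advertise: q·(-4) + (1−q)·3 = -7q + 3
  -3q = -7q + 3  ⇒  4q = 3  ⇒  q = 3/4.

p = 4/5, q = 3/4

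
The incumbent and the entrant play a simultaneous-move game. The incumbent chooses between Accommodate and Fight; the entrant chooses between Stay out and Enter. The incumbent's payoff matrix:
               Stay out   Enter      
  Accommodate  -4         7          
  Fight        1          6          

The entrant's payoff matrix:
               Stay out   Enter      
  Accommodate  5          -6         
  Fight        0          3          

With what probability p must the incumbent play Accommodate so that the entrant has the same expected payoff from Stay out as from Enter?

p = 3/14

For the entrant to be willing to mix, the entrant must be indifferent between Stay out and Enter, which pins down the incumbent's mix.
  the entrant's payoff to Stay out: p·5 + (1−p)·0 = 5p
  the entrant's payoff to Enter: p·(-6) + (1−p)·3 = -9p + 3
  5p = -9p + 3  ⇒  14p = 3  ⇒  p = 3/14.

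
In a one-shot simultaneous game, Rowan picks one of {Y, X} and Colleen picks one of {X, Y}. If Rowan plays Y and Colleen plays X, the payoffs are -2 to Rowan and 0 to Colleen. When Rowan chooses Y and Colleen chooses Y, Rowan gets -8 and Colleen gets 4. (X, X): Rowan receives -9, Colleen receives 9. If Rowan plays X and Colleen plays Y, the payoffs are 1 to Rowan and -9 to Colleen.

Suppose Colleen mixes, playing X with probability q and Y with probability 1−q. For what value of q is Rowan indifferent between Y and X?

Rowan's indifference between Y and X determines Colleen's mixing probability q:
  Rowan's payoff to Y: q·(-2) + (1−q)·(-8) = 6q - 8
  Rowan's payoff to X: q·(-9) + (1−q)·1 = -10q + 1
  6q - 8 = -10q + 1  ⇒  16q = 9  ⇒  q = 9/16.

q = 9/16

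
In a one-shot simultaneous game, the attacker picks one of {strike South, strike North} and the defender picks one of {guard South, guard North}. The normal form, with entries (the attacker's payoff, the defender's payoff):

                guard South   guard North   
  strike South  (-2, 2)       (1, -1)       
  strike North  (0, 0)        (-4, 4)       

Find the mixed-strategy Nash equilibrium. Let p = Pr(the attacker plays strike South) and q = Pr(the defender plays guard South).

In a mixed equilibrium the defender is indifferent between guard South and guard North; this condition fixes p.
  the defender's payoff to guard South: p·2 + (1−p)·0 = 2p
  the defender's payoff to guard North: p·(-1) + (1−p)·4 = -5p + 4
  2p = -5p + 4  ⇒  7p = 4  ⇒  p = 4/7.
The defender's mix must leave the attacker indifferent between strike South and strike North.
  the attacker's expected payoff from strike South: q·(-2) + (1−q)·1 = -3q + 1
  the attacker's expected payoff from strike North: q·0 + (1−q)·(-4) = 4q - 4
  -3q + 1 = 4q - 4  ⇒  -7q = -5  ⇒  q = 5/7.

p = 4/7, q = 5/7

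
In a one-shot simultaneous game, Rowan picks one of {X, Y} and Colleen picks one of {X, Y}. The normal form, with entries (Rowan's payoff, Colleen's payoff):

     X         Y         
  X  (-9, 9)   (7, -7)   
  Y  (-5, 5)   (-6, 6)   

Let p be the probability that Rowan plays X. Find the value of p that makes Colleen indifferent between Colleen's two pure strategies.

p = 1/17

For Colleen to be willing to mix, Colleen must be indifferent between X and Y, which pins down Rowan's mix.
  Colleen's payoff to X: p·9 + (1−p)·5 = 4p + 5
  Colleen's payoff to Y: p·(-7) + (1−p)·6 = -13p + 6
  4p + 5 = -13p + 6  ⇒  17p = 1  ⇒  p = 1/17.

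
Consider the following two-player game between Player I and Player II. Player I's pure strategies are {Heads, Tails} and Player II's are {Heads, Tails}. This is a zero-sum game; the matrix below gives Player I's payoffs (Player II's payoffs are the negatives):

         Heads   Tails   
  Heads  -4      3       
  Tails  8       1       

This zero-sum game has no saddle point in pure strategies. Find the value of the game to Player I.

Player I's indifference between Heads and Tails determines Player II's mixing probability q:
  Player I's payoff from Heads: q·(-4) + (1−q)·3 = -7q + 3
  Player I's payoff from Tails: q·8 + (1−q)·1 = 7q + 1
  -7q + 3 = 7q + 1  ⇒  -14q = -2  ⇒  q = 1/7.
The value is Player I's expected payoff against this mix (using Heads): (1/7)·(-4) + (6/7)·3 = 2.

v = 2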